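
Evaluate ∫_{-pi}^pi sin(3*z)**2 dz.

Use the identity sin^2(3*z) = (1 - cos(6*z))/2.
An antiderivative is F(z) = z/2 - sin(6*z)/12.
Then F(pi) - F(-pi) = (pi/2) - (-pi/2) = pi.

pi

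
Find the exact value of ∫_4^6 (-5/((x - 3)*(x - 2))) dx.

Factor the denominator: x**2 - 5*x + 6 = (x - 2)(x - 3).
Partial fractions: -5/((x - 3)*(x - 2)) = 5/(x - 2) - 5/(x - 3).
An antiderivative is F(x) = -5*log(x - 3) + 5*log(x - 2).
Then F(6) - F(4) = (-5*log(3) + 10*log(2)) - (log(32)) = -5*log(3) + 5*log(2).

-5*log(3) + 5*log(2)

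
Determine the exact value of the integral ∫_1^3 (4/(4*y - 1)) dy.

An antiderivative is F(y) = log(4*y - 1).
Then F(3) - F(1) = (log(11)) - (log(3)) = log(11/3).

log(11/3)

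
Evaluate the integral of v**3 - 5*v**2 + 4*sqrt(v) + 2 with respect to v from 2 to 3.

By the power rule, an antiderivative is F(v) = v**4/4 + 8*v**(3/2)/3 - 5*v**3/3 + 2*v.
Then F(3) - F(2) = (-75/4 + 8*sqrt(3)) - (-16/3 + 16*sqrt(2)/3) = -161/12 - 16*sqrt(2)/3 + 8*sqrt(3).

-161/12 - 16*sqrt(2)/3 + 8*sqrt(3)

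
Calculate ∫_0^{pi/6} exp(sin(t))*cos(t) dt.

Let u = sin(t), so du = cos(t) dt. When t = 0, u = 0; when t = pi/6, u = 1/2.
The integral becomes ∫ exp(u) du from 0 to 1/2, with antiderivative exp(u).
Back in t: F(t) = exp(sin(t)).
Then F(pi/6) - F(0) = (exp(1/2)) - (1) = -1 + exp(1/2).

-1 + exp(1/2)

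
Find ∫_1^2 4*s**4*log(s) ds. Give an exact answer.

Integrate by parts once (u = ln s, dv = 4*s**4 ds).
An antiderivative is F(s) = 4*s**5*(5*log(s) - 1)/25.
Then F(2) - F(1) = (-128/25 + 128*log(2)/5) - (-4/25) = -124/25 + 128*log(2)/5.

-124/25 + 128*log(2)/5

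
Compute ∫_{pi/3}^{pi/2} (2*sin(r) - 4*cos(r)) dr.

An antiderivative is F(r) = -4*sin(r) - 2*cos(r).
Then F(pi/2) - F(pi/3) = (-4) - (-2*sqrt(3) - 1) = -3 + 2*sqrt(3).

-3 + 2*sqrt(3)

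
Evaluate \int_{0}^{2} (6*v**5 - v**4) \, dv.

288/5

By the power rule, an antiderivative is F(v) = v**6 - v**5/5.
Then F(2) - F(0) = (288/5) - (0) = 288/5.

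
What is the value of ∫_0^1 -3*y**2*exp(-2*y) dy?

-3/4 + 15*exp(-2)/4

Integrate by parts twice (u = y^2, dv = -3*exp(-2*y) dy).
An antiderivative is F(y) = (6*y**2 + 6*y + 3)*exp(-2*y)/4.
Then F(1) - F(0) = (15*exp(-2)/4) - (3/4) = -3/4 + 15*exp(-2)/4.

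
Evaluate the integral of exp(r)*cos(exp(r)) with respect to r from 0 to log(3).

Let u = exp(r), so du = exp(r) dr. When r = 0, u = 1; when r = log(3), u = 3.
The integral becomes ∫ cos(u) du from 1 to 3, with antiderivative sin(u).
Back in r: F(r) = sin(exp(r)).
Then F(log(3)) - F(0) = (sin(3)) - (sin(1)) = -sin(1) + sin(3).

-sin(1) + sin(3)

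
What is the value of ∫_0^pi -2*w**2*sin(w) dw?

Integrate by parts twice (u = w^2, dv = -2*sin(w) dw).
An antiderivative is F(w) = 2*w**2*cos(w) - 4*w*sin(w) - 4*cos(w).
Then F(pi) - F(0) = (4 - 2*pi**2) - (-4) = 8 - 2*pi**2.

8 - 2*pi**2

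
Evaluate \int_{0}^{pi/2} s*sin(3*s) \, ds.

-1/9

Integrate by parts once (u = s, dv = sin(3*s) ds).
An antiderivative is F(s) = -s*cos(3*s)/3 + sin(3*s)/9.
Then F(pi/2) - F(0) = (-1/9) - (0) = -1/9.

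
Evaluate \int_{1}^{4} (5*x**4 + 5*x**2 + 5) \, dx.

By the power rule, an antiderivative is F(x) = x**5 + 5*x**3/3 + 5*x.
Then F(4) - F(1) = (3452/3) - (23/3) = 1143.

1143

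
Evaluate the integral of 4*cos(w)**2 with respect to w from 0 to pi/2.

Use the identity cos^2(w) = (1 + cos(2*w))/2.
An antiderivative is F(w) = 2*w + sin(2*w).
Then F(pi/2) - F(0) = (pi) - (0) = pi.

pi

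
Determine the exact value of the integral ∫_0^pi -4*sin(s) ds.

An antiderivative is F(s) = 4*cos(s).
Then F(pi) - F(0) = (-4) - (4) = -8.

-8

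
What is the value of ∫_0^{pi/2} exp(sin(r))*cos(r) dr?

Let u = sin(r), so du = cos(r) dr. When r = 0, u = 0; when r = pi/2, u = 1.
The integral becomes ∫ exp(u) du from 0 to 1, with antiderivative exp(u).
Back in r: F(r) = exp(sin(r)).
Then F(pi/2) - F(0) = (E) - (1) = -1 + E.

-1 + E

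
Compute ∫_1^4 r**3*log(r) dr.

-255/16 + 128*log(2)

Integrate by parts once (u = ln r, dv = r**3 dr).
An antiderivative is F(r) = r**4*(4*log(r) - 1)/16.
Then F(4) - F(1) = (-16 + 128*log(2)) - (-1/16) = -255/16 + 128*log(2).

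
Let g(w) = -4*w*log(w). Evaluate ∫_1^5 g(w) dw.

24 - 50*log(5)

Integrate by parts once (u = ln w, dv = -4*w dw).
An antiderivative is F(w) = -w**2*(2*log(w) - 1).
Then F(5) - F(1) = (25 - 50*log(5)) - (1) = 24 - 50*log(5).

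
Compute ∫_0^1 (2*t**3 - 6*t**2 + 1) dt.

-1/2

By the power rule, an antiderivative is F(t) = t**4/2 - 2*t**3 + t.
Then F(1) - F(0) = (-1/2) - (0) = -1/2.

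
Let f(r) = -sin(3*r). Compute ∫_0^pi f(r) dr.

An antiderivative is F(r) = cos(3*r)/3.
Then F(pi) - F(0) = (-1/3) - (1/3) = -2/3.

-2/3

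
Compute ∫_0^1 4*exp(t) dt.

-4 + 4*E

An antiderivative is F(t) = 4*exp(t).
Then F(1) - F(0) = (4*E) - (4) = -4 + 4*E.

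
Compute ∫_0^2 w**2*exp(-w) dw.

2 - 10*exp(-2)

Integrate by parts twice (u = w^2, dv = exp(-w) dw).
An antiderivative is F(w) = (-w**2 - 2*w - 2)*exp(-w).
Then F(2) - F(0) = (-10*exp(-2)) - (-2) = 2 - 10*exp(-2).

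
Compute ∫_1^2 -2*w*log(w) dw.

Integrate by parts once (u = ln w, dv = -2*w dw).
An antiderivative is F(w) = -w**2*(2*log(w) - 1)/2.
Then F(2) - F(1) = (2 - log(16)) - (1/2) = 3/2 - log(16).

3/2 - log(16)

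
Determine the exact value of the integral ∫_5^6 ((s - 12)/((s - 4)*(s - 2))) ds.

-5*log(3) + 6*log(2)

Factor the denominator: s**2 - 6*s + 8 = (s - 2)(s - 4).
Partial fractions: (s - 12)/((s - 4)*(s - 2)) = 5/(s - 2) - 4/(s - 4).
An antiderivative is F(s) = -4*log(s - 4) + 5*log(s - 2).
Then F(6) - F(5) = (log(64)) - (5*log(3)) = -5*log(3) + 6*log(2).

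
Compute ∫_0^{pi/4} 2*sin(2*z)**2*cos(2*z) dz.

Let u = sin(2*z), so du = 2*cos(2*z) dz. When z = 0, u = 0; when z = pi/4, u = 1.
The integral becomes ∫ u**2 du from 0 to 1, with antiderivative u**3/3.
Back in z: F(z) = sin(2*z)**3/3.
Then F(pi/4) - F(0) = (1/3) - (0) = 1/3.

1/3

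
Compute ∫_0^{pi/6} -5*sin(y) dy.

An antiderivative is F(y) = 5*cos(y).
Then F(pi/6) - F(0) = (5*sqrt(3)/2) - (5) = -5 + 5*sqrt(3)/2.

-5 + 5*sqrt(3)/2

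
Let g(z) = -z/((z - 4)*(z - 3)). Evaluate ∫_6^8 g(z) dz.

Factor the denominator: z**2 - 7*z + 12 = (z - 3)(z - 4).
Partial fractions: -z/((z - 4)*(z - 3)) = 3/(z - 3) - 4/(z - 4).
An antiderivative is F(z) = -4*log(z - 4) + 3*log(z - 3).
Then F(8) - F(6) = (-8*log(2) + 3*log(5)) - (log(27/16)) = -3*log(3) - 4*log(2) + 3*log(5).

-3*log(3) - 4*log(2) + 3*log(5)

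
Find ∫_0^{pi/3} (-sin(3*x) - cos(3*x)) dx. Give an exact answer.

An antiderivative is F(x) = -sin(3*x)/3 + cos(3*x)/3.
Then F(pi/3) - F(0) = (-1/3) - (1/3) = -2/3.

-2/3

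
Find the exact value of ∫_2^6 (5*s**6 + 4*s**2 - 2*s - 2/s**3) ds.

12606802/63

By the power rule, an antiderivative is F(s) = 5*s**7/7 + 4*s**3/3 - s**2 + s**(-2).
Then F(6) - F(2) = (50451991/252) - (8261/84) = 12606802/63.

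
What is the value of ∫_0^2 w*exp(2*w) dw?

Integrate by parts once (u = w, dv = exp(2*w) dw).
An antiderivative is F(w) = (2*w - 1)*exp(2*w)/4.
Then F(2) - F(0) = (3*exp(4)/4) - (-1/4) = 1/4 + 3*exp(4)/4.

1/4 + 3*exp(4)/4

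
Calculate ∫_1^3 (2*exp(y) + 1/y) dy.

An antiderivative is F(y) = 2*exp(y) + log(y).
Then F(3) - F(1) = (log(3) + 2*exp(3)) - (2*exp(1)) = -2*exp(1) + log(3) + 2*exp(3).

-2*exp(1) + log(3) + 2*exp(3)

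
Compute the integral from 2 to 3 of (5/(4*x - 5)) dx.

An antiderivative is F(x) = 5*log(4*x - 5)/4.
Then F(3) - F(2) = (5*log(7)/4) - (5*log(3)/4) = -5*log(3)/4 + 5*log(7)/4.

-5*log(3)/4 + 5*log(7)/4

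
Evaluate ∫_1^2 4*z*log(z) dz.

Integrate by parts once (u = ln z, dv = 4*z dz).
An antiderivative is F(z) = z**2*(2*log(z) - 1).
Then F(2) - F(1) = (-4 + 8*log(2)) - (-1) = -3 + 8*log(2).

-3 + 8*log(2)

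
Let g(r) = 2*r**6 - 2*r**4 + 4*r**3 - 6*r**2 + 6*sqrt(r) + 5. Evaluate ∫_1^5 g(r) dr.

20*sqrt(5) + 751224/35

By the power rule, an antiderivative is F(r) = 2*r**7/7 - 2*r**5/5 + r**4 + 4*r**(3/2) - 2*r**3 + 5*r.
Then F(5) - F(1) = (20*sqrt(5) + 150300/7) - (276/35) = 20*sqrt(5) + 751224/35.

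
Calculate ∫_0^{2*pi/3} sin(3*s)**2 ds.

pi/3

Use the identity sin^2(3*s) = (1 - cos(6*s))/2.
An antiderivative is F(s) = s/2 - sin(6*s)/12.
Then F(2*pi/3) - F(0) = (pi/3) - (0) = pi/3.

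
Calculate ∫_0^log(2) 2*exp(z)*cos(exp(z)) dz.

-2*sin(1) + 2*sin(2)

Let u = exp(z), so du = exp(z) dz. When z = 0, u = 1; when z = log(2), u = 2.
The integral becomes 2·∫ cos(u) du from 1 to 2, with antiderivative 2*sin(u).
Back in z: F(z) = 2*sin(exp(z)).
Then F(log(2)) - F(0) = (2*sin(2)) - (2*sin(1)) = -2*sin(1) + 2*sin(2).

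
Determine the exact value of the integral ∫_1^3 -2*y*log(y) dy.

4 - 9*log(3)

Integrate by parts once (u = ln y, dv = -2*y dy).
An antiderivative is F(y) = -y**2*(2*log(y) - 1)/2.
Then F(3) - F(1) = (9/2 - 9*log(3)) - (1/2) = 4 - 9*log(3).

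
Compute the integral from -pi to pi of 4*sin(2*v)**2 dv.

Use the identity sin^2(2*v) = (1 - cos(4*v))/2.
An antiderivative is F(v) = 2*v - sin(4*v)/2.
Then F(pi) - F(-pi) = (2*pi) - (-2*pi) = 4*pi.

4*pi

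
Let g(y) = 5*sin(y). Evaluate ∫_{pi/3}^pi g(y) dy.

15/2

An antiderivative is F(y) = -5*cos(y).
Then F(pi) - F(pi/3) = (5) - (-5/2) = 15/2.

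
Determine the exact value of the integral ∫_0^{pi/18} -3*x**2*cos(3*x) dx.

-sqrt(3)*pi/54 - pi**2/648 + 1/9

Integrate by parts twice (u = x^2, dv = -3*cos(3*x) dx).
An antiderivative is F(x) = -x**2*sin(3*x) - 2*x*cos(3*x)/3 + 2*sin(3*x)/9.
Then F(pi/18) - F(0) = (-sqrt(3)*pi/54 - pi**2/648 + 1/9) - (0) = -sqrt(3)*pi/54 - pi**2/648 + 1/9.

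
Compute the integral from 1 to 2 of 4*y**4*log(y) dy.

Integrate by parts once (u = ln y, dv = 4*y**4 dy).
An antiderivative is F(y) = 4*y**5*(5*log(y) - 1)/25.
Then F(2) - F(1) = (-128/25 + 128*log(2)/5) - (-4/25) = -124/25 + 128*log(2)/5.

-124/25 + 128*log(2)/5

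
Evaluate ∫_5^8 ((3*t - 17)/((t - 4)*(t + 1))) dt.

log(81/64)

Factor the denominator: t**2 - 3*t - 4 = (t + 1)(t - 4).
Partial fractions: (3*t - 17)/((t - 4)*(t + 1)) = 4/(t + 1) - 1/(t - 4).
An antiderivative is F(t) = -log(t - 4) + 4*log(t + 1).
Then F(8) - F(5) = (-2*log(2) + 8*log(3)) - (4*log(2) + 4*log(3)) = log(81/64).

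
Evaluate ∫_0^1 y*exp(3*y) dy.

Integrate by parts once (u = y, dv = exp(3*y) dy).
An antiderivative is F(y) = (3*y - 1)*exp(3*y)/9.
Then F(1) - F(0) = (2*exp(3)/9) - (-1/9) = 1/9 + 2*exp(3)/9.

1/9 + 2*exp(3)/9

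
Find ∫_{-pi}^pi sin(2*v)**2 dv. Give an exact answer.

Use the identity sin^2(2*v) = (1 - cos(4*v))/2.
An antiderivative is F(v) = v/2 - sin(4*v)/8.
Then F(pi) - F(-pi) = (pi/2) - (-pi/2) = pi.

pi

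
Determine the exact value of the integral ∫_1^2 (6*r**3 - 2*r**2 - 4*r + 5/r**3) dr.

329/24

By the power rule, an antiderivative is F(r) = 3*r**4/2 - 2*r**3/3 - 2*r**2 - 5/(2*r**2).
Then F(2) - F(1) = (241/24) - (-11/3) = 329/24.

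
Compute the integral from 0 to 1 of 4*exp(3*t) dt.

-4/3 + 4*exp(3)/3

An antiderivative is F(t) = 4*exp(3*t)/3.
Then F(1) - F(0) = (4*exp(3)/3) - (4/3) = -4/3 + 4*exp(3)/3.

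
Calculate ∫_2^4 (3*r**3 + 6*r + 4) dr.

224

By the power rule, an antiderivative is F(r) = 3*r**4/4 + 3*r**2 + 4*r.
Then F(4) - F(2) = (256) - (32) = 224.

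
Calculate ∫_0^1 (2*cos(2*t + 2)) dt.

Let u = 2*t + 2, so du = 2 dt. When t = 0, u = 2; when t = 1, u = 4.
The integral becomes ∫ cos(u) du from 2 to 4, with antiderivative sin(u).
Back in t: F(t) = sin(2*t + 2).
Then F(1) - F(0) = (sin(4)) - (sin(2)) = -sin(2) + sin(4).

-sin(2) + sin(4)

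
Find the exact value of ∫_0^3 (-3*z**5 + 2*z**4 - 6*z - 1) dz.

By the power rule, an antiderivative is F(z) = -z**6/2 + 2*z**5/5 - 3*z**2 - z.
Then F(3) - F(0) = (-2973/10) - (0) = -2973/10.

-2973/10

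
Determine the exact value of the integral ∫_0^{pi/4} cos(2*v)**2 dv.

pi/8

Use the identity cos^2(2*v) = (1 + cos(4*v))/2.
An antiderivative is F(v) = v/2 + sin(4*v)/8.
Then F(pi/4) - F(0) = (pi/8) - (0) = pi/8.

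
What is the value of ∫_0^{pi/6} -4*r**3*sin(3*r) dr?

8/27 - pi**2/27

Integrate by parts 3 times (u = r^3, dv = -4*sin(3*r) dr).
An antiderivative is F(r) = 4*r**3*cos(3*r)/3 - 4*r**2*sin(3*r)/3 - 8*r*cos(3*r)/9 + 8*sin(3*r)/27.
Then F(pi/6) - F(0) = (8/27 - pi**2/27) - (0) = 8/27 - pi**2/27.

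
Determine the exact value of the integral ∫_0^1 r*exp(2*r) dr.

Integrate by parts once (u = r, dv = exp(2*r) dr).
An antiderivative is F(r) = (2*r - 1)*exp(2*r)/4.
Then F(1) - F(0) = (exp(2)/4) - (-1/4) = 1/4 + exp(2)/4.

1/4 + exp(2)/4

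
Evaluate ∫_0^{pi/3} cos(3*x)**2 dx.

pi/6

Use the identity cos^2(3*x) = (1 + cos(6*x))/2.
An antiderivative is F(x) = x/2 + sin(6*x)/12.
Then F(pi/3) - F(0) = (pi/6) - (0) = pi/6.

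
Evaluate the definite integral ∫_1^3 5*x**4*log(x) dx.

-242/5 + 243*log(3)

Integrate by parts once (u = ln x, dv = 5*x**4 dx).
An antiderivative is F(x) = x**5*(5*log(x) - 1)/5.
Then F(3) - F(1) = (-243/5 + 243*log(3)) - (-1/5) = -242/5 + 243*log(3).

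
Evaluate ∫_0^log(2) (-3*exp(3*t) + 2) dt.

-7 + log(4)

An antiderivative is F(t) = -exp(3*t) + 2*t.
Then F(log(2)) - F(0) = (-8 + 2*log(2)) - (-1) = -7 + log(4).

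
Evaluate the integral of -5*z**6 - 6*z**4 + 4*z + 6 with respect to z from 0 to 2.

By the power rule, an antiderivative is F(z) = -5*z**7/7 - 6*z**5/5 + 2*z**2 + 6*z.
Then F(2) - F(0) = (-3844/35) - (0) = -3844/35.

-3844/35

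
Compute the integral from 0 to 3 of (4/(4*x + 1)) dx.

An antiderivative is F(x) = log(4*x + 1).
Then F(3) - F(0) = (log(13)) - (0) = log(13).

log(13)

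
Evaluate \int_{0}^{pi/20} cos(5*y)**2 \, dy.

1/20 + pi/40

Use the identity cos^2(5*y) = (1 + cos(10*y))/2.
An antiderivative is F(y) = y/2 + sin(10*y)/20.
Then F(pi/20) - F(0) = (1/20 + pi/40) - (0) = 1/20 + pi/40.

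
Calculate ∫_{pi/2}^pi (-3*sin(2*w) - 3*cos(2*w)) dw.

An antiderivative is F(w) = -3*sin(2*w)/2 + 3*cos(2*w)/2.
Then F(pi) - F(pi/2) = (3/2) - (-3/2) = 3.

3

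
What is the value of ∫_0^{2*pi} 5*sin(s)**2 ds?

Use the identity sin^2(s) = (1 - cos(2*s))/2.
An antiderivative is F(s) = 5*s/2 - 5*sin(2*s)/4.
Then F(2*pi) - F(0) = (5*pi) - (0) = 5*pi.

5*pi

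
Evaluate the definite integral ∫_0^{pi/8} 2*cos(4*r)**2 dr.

pi/8

Use the identity cos^2(4*r) = (1 + cos(8*r))/2.
An antiderivative is F(r) = r + sin(8*r)/8.
Then F(pi/8) - F(0) = (pi/8) - (0) = pi/8.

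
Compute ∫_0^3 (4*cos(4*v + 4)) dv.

Let u = 4*v + 4, so du = 4 dv. When v = 0, u = 4; when v = 3, u = 16.
The integral becomes ∫ cos(u) du from 4 to 16, with antiderivative sin(u).
Back in v: F(v) = sin(4*v + 4).
Then F(3) - F(0) = (sin(16)) - (sin(4)) = sin(16) - sin(4).

sin(16) - sin(4)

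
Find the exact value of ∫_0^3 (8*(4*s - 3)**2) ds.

Let u = 4*s - 3, so du = 4 ds. When s = 0, u = -3; when s = 3, u = 9.
The integral becomes 2·∫ u**2 du from -3 to 9, with antiderivative 2*u**3/3.
Back in s: F(s) = 2*(4*s - 3)**3/3.
Then F(3) - F(0) = (486) - (-18) = 504.

504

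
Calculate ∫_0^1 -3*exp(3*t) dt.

1 - exp(3)

An antiderivative is F(t) = -exp(3*t).
Then F(1) - F(0) = (-exp(3)) - (-1) = 1 - exp(3).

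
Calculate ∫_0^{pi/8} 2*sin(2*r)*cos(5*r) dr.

-4/21 + sqrt(2 - sqrt(2))/6 + sqrt(sqrt(2) + 2)/14

Use the identity sin(2*r)cos(5*r) = [sin(7*r) + sin(-3*r)]/2.
An antiderivative is F(r) = cos(3*r)/3 - cos(7*r)/7.
Then F(pi/8) - F(0) = (sqrt(2 - sqrt(2))/6 + sqrt(sqrt(2) + 2)/14) - (4/21) = -4/21 + sqrt(2 - sqrt(2))/6 + sqrt(sqrt(2) + 2)/14.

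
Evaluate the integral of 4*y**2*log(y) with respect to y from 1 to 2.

-28/9 + 32*log(2)/3

Integrate by parts once (u = ln y, dv = 4*y**2 dy).
An antiderivative is F(y) = 4*y**3*(3*log(y) - 1)/9.
Then F(2) - F(1) = (-32/9 + 32*log(2)/3) - (-4/9) = -28/9 + 32*log(2)/3.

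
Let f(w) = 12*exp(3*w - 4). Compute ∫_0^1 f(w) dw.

-(4 - 4*exp(3))*exp(-4)

Let u = 3*w - 4, so du = 3 dw. When w = 0, u = -4; when w = 1, u = -1.
The integral becomes 4·∫ exp(u) du from -4 to -1, with antiderivative 4*exp(u).
Back in w: F(w) = 4*exp(3*w - 4).
Then F(1) - F(0) = (4*exp(-1)) - (4*exp(-4)) = -(4 - 4*exp(3))*exp(-4).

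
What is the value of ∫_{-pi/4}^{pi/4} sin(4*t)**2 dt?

pi/4

Use the identity sin^2(4*t) = (1 - cos(8*t))/2.
An antiderivative is F(t) = t/2 - sin(8*t)/16.
Then F(pi/4) - F(-pi/4) = (pi/8) - (-pi/8) = pi/4.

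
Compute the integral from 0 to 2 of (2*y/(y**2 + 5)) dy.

Let u = y**2 + 5, so du = 2*y dy. When y = 0, u = 5; when y = 2, u = 9.
The integral becomes ∫ 1/u du from 5 to 9, with antiderivative log(u).
Back in y: F(y) = log(y**2 + 5).
Then F(2) - F(0) = (log(9)) - (log(5)) = log(9/5).

log(9/5)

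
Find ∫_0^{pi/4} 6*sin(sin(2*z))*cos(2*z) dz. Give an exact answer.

3 - 3*cos(1)

Let u = sin(2*z), so du = 2*cos(2*z) dz. When z = 0, u = 0; when z = pi/4, u = 1.
The integral becomes 3·∫ sin(u) du from 0 to 1, with antiderivative -3*cos(u).
Back in z: F(z) = -3*cos(sin(2*z)).
Then F(pi/4) - F(0) = (-3*cos(1)) - (-3) = 3 - 3*cos(1).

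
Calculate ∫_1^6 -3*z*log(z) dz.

Integrate by parts once (u = ln z, dv = -3*z dz).
An antiderivative is F(z) = -3*z**2*(2*log(z) - 1)/4.
Then F(6) - F(1) = (-54*log(3) - 54*log(2) + 27) - (3/4) = -54*log(3) - 54*log(2) + 105/4.

-54*log(3) - 54*log(2) + 105/4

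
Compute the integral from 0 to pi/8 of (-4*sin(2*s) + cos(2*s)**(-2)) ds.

-3/2 + sqrt(2)

An antiderivative is F(s) = 2*cos(2*s) + tan(2*s)/2.
Then F(pi/8) - F(0) = (1/2 + sqrt(2)) - (2) = -3/2 + sqrt(2).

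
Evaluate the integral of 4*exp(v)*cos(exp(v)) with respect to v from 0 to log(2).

-4*sin(1) + 4*sin(2)

Let u = exp(v), so du = exp(v) dv. When v = 0, u = 1; when v = log(2), u = 2.
The integral becomes 4·∫ cos(u) du from 1 to 2, with antiderivative 4*sin(u).
Back in v: F(v) = 4*sin(exp(v)).
Then F(log(2)) - F(0) = (4*sin(2)) - (4*sin(1)) = -4*sin(1) + 4*sin(2).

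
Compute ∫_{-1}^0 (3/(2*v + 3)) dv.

An antiderivative is F(v) = 3*log(2*v + 3)/2.
Then F(0) - F(-1) = (3*log(3)/2) - (0) = 3*log(3)/2.

3*log(3)/2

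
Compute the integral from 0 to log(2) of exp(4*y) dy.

15/4

Let u = exp(y), so du = exp(y) dy. When y = 0, u = 1; when y = log(2), u = 2.
The integral becomes ∫ u**3 du from 1 to 2, with antiderivative u**4/4.
Back in y: F(y) = exp(4*y)/4.
Then F(log(2)) - F(0) = (4) - (1/4) = 15/4.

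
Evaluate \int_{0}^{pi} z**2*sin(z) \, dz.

-4 + pi**2

Integrate by parts twice (u = z^2, dv = sin(z) dz).
An antiderivative is F(z) = -z**2*cos(z) + 2*z*sin(z) + 2*cos(z).
Then F(pi) - F(0) = (-2 + pi**2) - (2) = -4 + pi**2.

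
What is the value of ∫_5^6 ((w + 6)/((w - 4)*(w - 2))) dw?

Factor the denominator: w**2 - 6*w + 8 = (w - 2)(w - 4).
Partial fractions: (w + 6)/((w - 4)*(w - 2)) = -4/(w - 2) + 5/(w - 4).
An antiderivative is F(w) = 5*log(w - 4) - 4*log(w - 2).
Then F(6) - F(5) = (-log(8)) - (-log(81)) = log(81/8).

log(81/8)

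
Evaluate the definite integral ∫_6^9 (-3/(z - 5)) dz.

-log(64)

An antiderivative is F(z) = -3*log(z - 5).
Then F(9) - F(6) = (-log(64)) - (0) = -log(64).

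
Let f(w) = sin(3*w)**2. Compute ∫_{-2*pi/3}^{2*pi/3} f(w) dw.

Use the identity sin^2(3*w) = (1 - cos(6*w))/2.
An antiderivative is F(w) = w/2 - sin(6*w)/12.
Then F(2*pi/3) - F(-2*pi/3) = (pi/3) - (-pi/3) = 2*pi/3.

2*pi/3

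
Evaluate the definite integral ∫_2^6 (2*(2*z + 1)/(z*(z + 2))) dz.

Factor the denominator: z**2 + 2*z = (z + 2)z.
Partial fractions: 2*(2*z + 1)/(z*(z + 2)) = 3/(z + 2) + 1/z.
An antiderivative is F(z) = log(z) + 3*log(z + 2).
Then F(6) - F(2) = (log(3) + 10*log(2)) - (7*log(2)) = log(24).

log(24)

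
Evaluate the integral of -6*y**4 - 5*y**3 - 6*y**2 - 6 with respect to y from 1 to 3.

By the power rule, an antiderivative is F(y) = -6*y**5/5 - 5*y**4/4 - 2*y**3 - 6*y.
Then F(3) - F(1) = (-9297/20) - (-209/20) = -2272/5.

-2272/5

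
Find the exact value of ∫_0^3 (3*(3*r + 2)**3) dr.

14625/4

Let u = 3*r + 2, so du = 3 dr. When r = 0, u = 2; when r = 3, u = 11.
The integral becomes ∫ u**3 du from 2 to 11, with antiderivative u**4/4.
Back in r: F(r) = (3*r + 2)**4/4.
Then F(3) - F(0) = (14641/4) - (4) = 14625/4.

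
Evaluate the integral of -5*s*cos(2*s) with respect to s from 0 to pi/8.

-5*sqrt(2)/8 - 5*sqrt(2)*pi/32 + 5/4

Integrate by parts once (u = s, dv = -5*cos(2*s) ds).
An antiderivative is F(s) = -5*s*sin(2*s)/2 - 5*cos(2*s)/4.
Then F(pi/8) - F(0) = (5*sqrt(2)*(-4 - pi)/32) - (-5/4) = -5*sqrt(2)/8 - 5*sqrt(2)*pi/32 + 5/4.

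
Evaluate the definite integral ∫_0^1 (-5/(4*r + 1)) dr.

-5*log(5)/4

An antiderivative is F(r) = -5*log(4*r + 1)/4.
Then F(1) - F(0) = (-5*log(5)/4) - (0) = -5*log(5)/4.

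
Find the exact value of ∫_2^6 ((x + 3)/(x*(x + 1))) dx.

Factor the denominator: x**2 + x = (x + 1)x.
Partial fractions: (x + 3)/(x*(x + 1)) = -2/(x + 1) + 3/x.
An antiderivative is F(x) = 3*log(x) - 2*log(x + 1).
Then F(6) - F(2) = (-2*log(7) + 3*log(2) + 3*log(3)) - (log(8/9)) = -2*log(7) + 5*log(3).

-2*log(7) + 5*log(3)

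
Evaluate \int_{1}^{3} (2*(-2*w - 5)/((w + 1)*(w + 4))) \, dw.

-2*log(7) - 2*log(2) + 2*log(5)

Factor the denominator: w**2 + 5*w + 4 = (w + 4)(w + 1).
Partial fractions: 2*(-2*w - 5)/((w + 1)*(w + 4)) = -2/(w + 4) - 2/(w + 1).
An antiderivative is F(w) = -2*log(w + 1) - 2*log(w + 4).
Then F(3) - F(1) = (-2*log(7) - 4*log(2)) - (-log(100)) = -2*log(7) - 2*log(2) + 2*log(5).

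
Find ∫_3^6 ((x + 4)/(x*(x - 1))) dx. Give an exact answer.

-9*log(2) + 5*log(5)

Factor the denominator: x**2 - x = x(x - 1).
Partial fractions: (x + 4)/(x*(x - 1)) = -4/x + 5/(x - 1).
An antiderivative is F(x) = -4*log(x) + 5*log(x - 1).
Then F(6) - F(3) = (-4*log(3) - 4*log(2) + 5*log(5)) - (log(32/81)) = -9*log(2) + 5*log(5).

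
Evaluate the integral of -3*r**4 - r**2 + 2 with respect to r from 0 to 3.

By the power rule, an antiderivative is F(r) = -3*r**5/5 - r**3/3 + 2*r.
Then F(3) - F(0) = (-744/5) - (0) = -744/5.

-744/5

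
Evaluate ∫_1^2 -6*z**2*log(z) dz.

Integrate by parts once (u = ln z, dv = -6*z**2 dz).
An antiderivative is F(z) = -2*z**3*(3*log(z) - 1)/3.
Then F(2) - F(1) = (16/3 - 16*log(2)) - (2/3) = 14/3 - 16*log(2).

14/3 - 16*log(2)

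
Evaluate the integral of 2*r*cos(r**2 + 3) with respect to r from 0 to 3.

Let u = r**2 + 3, so du = 2*r dr. When r = 0, u = 3; when r = 3, u = 12.
The integral becomes ∫ cos(u) du from 3 to 12, with antiderivative sin(u).
Back in r: F(r) = sin(r**2 + 3).
Then F(3) - F(0) = (sin(12)) - (sin(3)) = sin(12) - sin(3).

sin(12) - sin(3)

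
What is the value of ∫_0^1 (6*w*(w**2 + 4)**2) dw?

Let u = w**2 + 4, so du = 2*w dw. When w = 0, u = 4; when w = 1, u = 5.
The integral becomes 3·∫ u**2 du from 4 to 5, with antiderivative u**3.
Back in w: F(w) = (w**2 + 4)**3.
Then F(1) - F(0) = (125) - (64) = 61.

61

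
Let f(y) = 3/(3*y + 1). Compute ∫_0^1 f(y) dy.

log(4)

Let u = 3*y + 1, so du = 3 dy. When y = 0, u = 1; when y = 1, u = 4.
The integral becomes ∫ 1/u du from 1 to 4, with antiderivative log(u).
Back in y: F(y) = log(3*y + 1).
Then F(1) - F(0) = (log(4)) - (0) = log(4).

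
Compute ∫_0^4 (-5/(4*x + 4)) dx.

An antiderivative is F(x) = -5*log(4*x + 4)/4.
Then F(4) - F(0) = (-5*log(20)/4) - (-5*log(2)/2) = -5*log(5)/4.

-5*log(5)/4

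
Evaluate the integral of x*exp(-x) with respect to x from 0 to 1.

1 - 2*exp(-1)

Integrate by parts once (u = x, dv = exp(-x) dx).
An antiderivative is F(x) = (-x - 1)*exp(-x).
Then F(1) - F(0) = (-2*exp(-1)) - (-1) = 1 - 2*exp(-1).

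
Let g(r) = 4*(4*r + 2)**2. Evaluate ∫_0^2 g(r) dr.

Let u = 4*r + 2, so du = 4 dr. When r = 0, u = 2; when r = 2, u = 10.
The integral becomes ∫ u**2 du from 2 to 10, with antiderivative u**3/3.
Back in r: F(r) = (4*r + 2)**3/3.
Then F(2) - F(0) = (1000/3) - (8/3) = 992/3.

992/3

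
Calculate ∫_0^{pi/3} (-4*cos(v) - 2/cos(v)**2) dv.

-4*sqrt(3)

An antiderivative is F(v) = -4*sin(v) - 2*tan(v).
Then F(pi/3) - F(0) = (-4*sqrt(3)) - (0) = -4*sqrt(3).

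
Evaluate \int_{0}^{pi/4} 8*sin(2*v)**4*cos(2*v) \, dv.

4/5

Let u = sin(2*v), so du = 2*cos(2*v) dv. When v = 0, u = 0; when v = pi/4, u = 1.
The integral becomes 4·∫ u**4 du from 0 to 1, with antiderivative 4*u**5/5.
Back in v: F(v) = 4*sin(2*v)**5/5.
Then F(pi/4) - F(0) = (4/5) - (0) = 4/5.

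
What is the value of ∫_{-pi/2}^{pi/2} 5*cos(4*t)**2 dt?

Use the identity cos^2(4*t) = (1 + cos(8*t))/2.
An antiderivative is F(t) = 5*t/2 + 5*sin(8*t)/16.
Then F(pi/2) - F(-pi/2) = (5*pi/4) - (-5*pi/4) = 5*pi/2.

5*pi/2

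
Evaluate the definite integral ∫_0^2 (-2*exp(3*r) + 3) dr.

20/3 - 2*exp(6)/3

An antiderivative is F(r) = -2*exp(3*r)/3 + 3*r.
Then F(2) - F(0) = (6 - 2*exp(6)/3) - (-2/3) = 20/3 - 2*exp(6)/3.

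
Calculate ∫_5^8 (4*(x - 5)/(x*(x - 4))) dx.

-5*log(5) + 13*log(2)

Factor the denominator: x**2 - 4*x = x(x - 4).
Partial fractions: 4*(x - 5)/(x*(x - 4)) = 5/x - 1/(x - 4).
An antiderivative is F(x) = 5*log(x) - log(x - 4).
Then F(8) - F(5) = (13*log(2)) - (5*log(5)) = -5*log(5) + 13*log(2).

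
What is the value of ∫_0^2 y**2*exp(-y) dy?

2 - 10*exp(-2)

Integrate by parts twice (u = y^2, dv = exp(-y) dy).
An antiderivative is F(y) = (-y**2 - 2*y - 2)*exp(-y).
Then F(2) - F(0) = (-10*exp(-2)) - (-2) = 2 - 10*exp(-2).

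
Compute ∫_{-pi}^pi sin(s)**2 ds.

pi

Use the identity sin^2(s) = (1 - cos(2*s))/2.
An antiderivative is F(s) = s/2 - sin(2*s)/4.
Then F(pi) - F(-pi) = (pi/2) - (-pi/2) = pi.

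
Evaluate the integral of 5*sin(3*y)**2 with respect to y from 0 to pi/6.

Use the identity sin^2(3*y) = (1 - cos(6*y))/2.
An antiderivative is F(y) = 5*y/2 - 5*sin(6*y)/12.
Then F(pi/6) - F(0) = (5*pi/12) - (0) = 5*pi/12.

5*pi/12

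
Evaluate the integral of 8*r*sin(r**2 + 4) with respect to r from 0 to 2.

4*cos(4) - 4*cos(8)

Let u = r**2 + 4, so du = 2*r dr. When r = 0, u = 4; when r = 2, u = 8.
The integral becomes 4·∫ sin(u) du from 4 to 8, with antiderivative -4*cos(u).
Back in r: F(r) = -4*cos(r**2 + 4).
Then F(2) - F(0) = (-4*cos(8)) - (-4*cos(4)) = 4*cos(4) - 4*cos(8).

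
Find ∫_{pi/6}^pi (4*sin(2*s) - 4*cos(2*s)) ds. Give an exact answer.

-1 + sqrt(3)

An antiderivative is F(s) = -2*sin(2*s) - 2*cos(2*s).
Then F(pi) - F(pi/6) = (-2) - (-sqrt(3) - 1) = -1 + sqrt(3).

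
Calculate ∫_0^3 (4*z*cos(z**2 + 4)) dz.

Let u = z**2 + 4, so du = 2*z dz. When z = 0, u = 4; when z = 3, u = 13.
The integral becomes 2·∫ cos(u) du from 4 to 13, with antiderivative 2*sin(u).
Back in z: F(z) = 2*sin(z**2 + 4).
Then F(3) - F(0) = (2*sin(13)) - (2*sin(4)) = 2*sin(13) - 2*sin(4).

2*sin(13) - 2*sin(4)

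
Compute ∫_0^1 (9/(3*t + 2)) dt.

-3*log(2) + 3*log(5)

Let u = 3*t + 2, so du = 3 dt. When t = 0, u = 2; when t = 1, u = 5.
The integral becomes 3·∫ 1/u du from 2 to 5, with antiderivative 3*log(u).
Back in t: F(t) = 3*log(3*t + 2).
Then F(1) - F(0) = (3*log(5)) - (log(8)) = -3*log(2) + 3*log(5).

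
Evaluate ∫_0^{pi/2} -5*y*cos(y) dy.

Integrate by parts once (u = y, dv = -5*cos(y) dy).
An antiderivative is F(y) = -5*y*sin(y) - 5*cos(y).
Then F(pi/2) - F(0) = (-5*pi/2) - (-5) = 5 - 5*pi/2.

5 - 5*pi/2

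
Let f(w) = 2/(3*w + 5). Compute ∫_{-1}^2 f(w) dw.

An antiderivative is F(w) = 2*log(3*w + 5)/3.
Then F(2) - F(-1) = (2*log(11)/3) - (2*log(2)/3) = -2*log(2)/3 + 2*log(11)/3.

-2*log(2)/3 + 2*log(11)/3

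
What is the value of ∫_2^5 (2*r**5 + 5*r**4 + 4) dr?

By the power rule, an antiderivative is F(r) = r**6/3 + r**5 + 4*r.
Then F(5) - F(2) = (25060/3) - (184/3) = 8292.

8292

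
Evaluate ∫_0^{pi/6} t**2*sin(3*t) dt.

-2/27 + pi/27

Integrate by parts twice (u = t^2, dv = sin(3*t) dt).
An antiderivative is F(t) = -t**2*cos(3*t)/3 + 2*t*sin(3*t)/9 + 2*cos(3*t)/27.
Then F(pi/6) - F(0) = (pi/27) - (2/27) = -2/27 + pi/27.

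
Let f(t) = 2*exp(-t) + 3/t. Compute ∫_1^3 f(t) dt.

An antiderivative is F(t) = 3*log(t) - 2*exp(-t).
Then F(3) - F(1) = (-2*exp(-3) + 3*log(3)) - (-2*exp(-1)) = -2*exp(-3) + 2*exp(-1) + 3*log(3).

-2*exp(-3) + 2*exp(-1) + 3*log(3)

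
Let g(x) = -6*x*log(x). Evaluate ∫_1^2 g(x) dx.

Integrate by parts once (u = ln x, dv = -6*x dx).
An antiderivative is F(x) = -3*x**2*(2*log(x) - 1)/2.
Then F(2) - F(1) = (6 - 12*log(2)) - (3/2) = 9/2 - 12*log(2).

9/2 - 12*log(2)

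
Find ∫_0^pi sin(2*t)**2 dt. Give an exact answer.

Use the identity sin^2(2*t) = (1 - cos(4*t))/2.
An antiderivative is F(t) = t/2 - sin(4*t)/8.
Then F(pi) - F(0) = (pi/2) - (0) = pi/2.

pi/2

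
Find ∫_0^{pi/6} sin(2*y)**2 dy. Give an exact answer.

Use the identity sin^2(2*y) = (1 - cos(4*y))/2.
An antiderivative is F(y) = y/2 - sin(4*y)/8.
Then F(pi/6) - F(0) = (-sqrt(3)/16 + pi/12) - (0) = -sqrt(3)/16 + pi/12.

-sqrt(3)/16 + pi/12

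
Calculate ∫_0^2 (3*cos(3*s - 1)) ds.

Let u = 3*s - 1, so du = 3 ds. When s = 0, u = -1; when s = 2, u = 5.
The integral becomes ∫ cos(u) du from -1 to 5, with antiderivative sin(u).
Back in s: F(s) = sin(3*s - 1).
Then F(2) - F(0) = (sin(5)) - (-sin(1)) = sin(5) + sin(1).

sin(5) + sin(1)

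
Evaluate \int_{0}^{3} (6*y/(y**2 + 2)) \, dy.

-3*log(2) + 3*log(11)

Let u = y**2 + 2, so du = 2*y dy. When y = 0, u = 2; when y = 3, u = 11.
The integral becomes 3·∫ 1/u du from 2 to 11, with antiderivative 3*log(u).
Back in y: F(y) = 3*log(y**2 + 2).
Then F(3) - F(0) = (3*log(11)) - (log(8)) = -3*log(2) + 3*log(11).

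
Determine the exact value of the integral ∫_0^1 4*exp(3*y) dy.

An antiderivative is F(y) = 4*exp(3*y)/3.
Then F(1) - F(0) = (4*exp(3)/3) - (4/3) = -4/3 + 4*exp(3)/3.

-4/3 + 4*exp(3)/3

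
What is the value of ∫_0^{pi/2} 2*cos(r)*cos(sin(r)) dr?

Let u = sin(r), so du = cos(r) dr. When r = 0, u = 0; when r = pi/2, u = 1.
The integral becomes 2·∫ cos(u) du from 0 to 1, with antiderivative 2*sin(u).
Back in r: F(r) = 2*sin(sin(r)).
Then F(pi/2) - F(0) = (2*sin(1)) - (0) = 2*sin(1).

2*sin(1)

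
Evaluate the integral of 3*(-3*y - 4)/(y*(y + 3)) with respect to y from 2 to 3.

-9*log(3) - log(2) + 5*log(5)

Factor the denominator: y**2 + 3*y = (y + 3)y.
Partial fractions: 3*(-3*y - 4)/(y*(y + 3)) = -5/(y + 3) - 4/y.
An antiderivative is F(y) = -4*log(y) - 5*log(y + 3).
Then F(3) - F(2) = (-9*log(3) - 5*log(2)) - (-5*log(5) - 4*log(2)) = -9*log(3) - log(2) + 5*log(5).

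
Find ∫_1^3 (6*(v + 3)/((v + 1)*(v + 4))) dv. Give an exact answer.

Factor the denominator: v**2 + 5*v + 4 = (v + 4)(v + 1).
Partial fractions: 6*(v + 3)/((v + 1)*(v + 4)) = 2/(v + 4) + 4/(v + 1).
An antiderivative is F(v) = 4*log(v + 1) + 2*log(v + 4).
Then F(3) - F(1) = (2*log(7) + 8*log(2)) - (4*log(2) + 2*log(5)) = -2*log(5) + 4*log(2) + 2*log(7).

-2*log(5) + 4*log(2) + 2*log(7)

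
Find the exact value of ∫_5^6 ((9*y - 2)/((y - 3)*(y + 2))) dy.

-4*log(7) + 7*log(2) + 5*log(3)

Factor the denominator: y**2 - y - 6 = (y + 2)(y - 3).
Partial fractions: (9*y - 2)/((y - 3)*(y + 2)) = 4/(y + 2) + 5/(y - 3).
An antiderivative is F(y) = 5*log(y - 3) + 4*log(y + 2).
Then F(6) - F(5) = (5*log(3) + 12*log(2)) - (5*log(2) + 4*log(7)) = -4*log(7) + 7*log(2) + 5*log(3).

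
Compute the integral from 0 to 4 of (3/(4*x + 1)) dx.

An antiderivative is F(x) = 3*log(4*x + 1)/4.
Then F(4) - F(0) = (3*log(17)/4) - (0) = 3*log(17)/4.

3*log(17)/4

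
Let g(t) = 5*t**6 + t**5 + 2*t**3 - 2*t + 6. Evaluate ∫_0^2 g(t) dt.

2480/21

By the power rule, an antiderivative is F(t) = 5*t**7/7 + t**6/6 + t**4/2 - t**2 + 6*t.
Then F(2) - F(0) = (2480/21) - (0) = 2480/21.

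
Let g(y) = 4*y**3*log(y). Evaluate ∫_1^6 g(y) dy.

-1295/4 + 1296*log(2) + 1296*log(3)

Integrate by parts once (u = ln y, dv = 4*y**3 dy).
An antiderivative is F(y) = y**4*(4*log(y) - 1)/4.
Then F(6) - F(1) = (-324 + 1296*log(2) + 1296*log(3)) - (-1/4) = -1295/4 + 1296*log(2) + 1296*log(3).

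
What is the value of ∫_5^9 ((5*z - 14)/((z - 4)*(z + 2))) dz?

-4*log(7) + log(5) + 4*log(11)

Factor the denominator: z**2 - 2*z - 8 = (z + 2)(z - 4).
Partial fractions: (5*z - 14)/((z - 4)*(z + 2)) = 4/(z + 2) + 1/(z - 4).
An antiderivative is F(z) = log(z - 4) + 4*log(z + 2).
Then F(9) - F(5) = (log(5) + 4*log(11)) - (4*log(7)) = -4*log(7) + log(5) + 4*log(11).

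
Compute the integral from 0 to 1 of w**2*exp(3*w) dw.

-2/27 + 5*exp(3)/27

Integrate by parts twice (u = w^2, dv = exp(3*w) dw).
An antiderivative is F(w) = (9*w**2 - 6*w + 2)*exp(3*w)/27.
Then F(1) - F(0) = (5*exp(3)/27) - (2/27) = -2/27 + 5*exp(3)/27.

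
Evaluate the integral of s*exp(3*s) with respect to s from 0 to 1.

Integrate by parts once (u = s, dv = exp(3*s) ds).
An antiderivative is F(s) = (3*s - 1)*exp(3*s)/9.
Then F(1) - F(0) = (2*exp(3)/9) - (-1/9) = 1/9 + 2*exp(3)/9.

1/9 + 2*exp(3)/9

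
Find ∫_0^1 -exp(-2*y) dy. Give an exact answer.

An antiderivative is F(y) = exp(-2*y)/2.
Then F(1) - F(0) = (exp(-2)/2) - (1/2) = (1 - exp(2))*exp(-2)/2.

(1 - exp(2))*exp(-2)/2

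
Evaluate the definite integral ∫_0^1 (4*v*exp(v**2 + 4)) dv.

Let u = v**2 + 4, so du = 2*v dv. When v = 0, u = 4; when v = 1, u = 5.
The integral becomes 2·∫ exp(u) du from 4 to 5, with antiderivative 2*exp(u).
Back in v: F(v) = 2*exp(v**2 + 4).
Then F(1) - F(0) = (2*exp(5)) - (2*exp(4)) = -2*(1 - exp(1))*exp(4).

-2*(1 - exp(1))*exp(4)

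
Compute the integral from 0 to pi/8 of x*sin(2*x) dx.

sqrt(2)*(4 - pi)/32

Integrate by parts once (u = x, dv = sin(2*x) dx).
An antiderivative is F(x) = -x*cos(2*x)/2 + sin(2*x)/4.
Then F(pi/8) - F(0) = (sqrt(2)*(4 - pi)/32) - (0) = sqrt(2)*(4 - pi)/32.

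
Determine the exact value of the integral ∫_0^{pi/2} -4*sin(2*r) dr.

An antiderivative is F(r) = 2*cos(2*r).
Then F(pi/2) - F(0) = (-2) - (2) = -4.

-4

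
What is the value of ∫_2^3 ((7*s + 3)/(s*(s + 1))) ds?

log(32/3)

Factor the denominator: s**2 + s = (s + 1)s.
Partial fractions: (7*s + 3)/(s*(s + 1)) = 4/(s + 1) + 3/s.
An antiderivative is F(s) = 3*log(s) + 4*log(s + 1).
Then F(3) - F(2) = (3*log(3) + 8*log(2)) - (3*log(2) + 4*log(3)) = log(32/3).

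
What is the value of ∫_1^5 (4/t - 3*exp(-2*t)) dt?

-3*exp(-2)/2 + 3*exp(-10)/2 + 4*log(5)

An antiderivative is F(t) = 4*log(t) + 3*exp(-2*t)/2.
Then F(5) - F(1) = (3*exp(-10)/2 + 4*log(5)) - (3*exp(-2)/2) = -3*exp(-2)/2 + 3*exp(-10)/2 + 4*log(5).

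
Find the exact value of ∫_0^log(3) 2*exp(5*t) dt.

484/5

Let u = exp(t), so du = exp(t) dt. When t = 0, u = 1; when t = log(3), u = 3.
The integral becomes 2·∫ u**4 du from 1 to 3, with antiderivative 2*u**5/5.
Back in t: F(t) = 2*exp(5*t)/5.
Then F(log(3)) - F(0) = (486/5) - (2/5) = 484/5.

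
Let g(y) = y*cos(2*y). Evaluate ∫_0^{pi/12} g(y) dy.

Integrate by parts once (u = y, dv = cos(2*y) dy).
An antiderivative is F(y) = y*sin(2*y)/2 + cos(2*y)/4.
Then F(pi/12) - F(0) = (pi/48 + sqrt(3)/8) - (1/4) = -1/4 + pi/48 + sqrt(3)/8.

-1/4 + pi/48 + sqrt(3)/8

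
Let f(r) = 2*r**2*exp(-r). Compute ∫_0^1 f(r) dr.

Integrate by parts twice (u = r^2, dv = 2*exp(-r) dr).
An antiderivative is F(r) = (-2*r**2 - 4*r - 4)*exp(-r).
Then F(1) - F(0) = (-10*exp(-1)) - (-4) = 4 - 10*exp(-1).

4 - 10*exp(-1)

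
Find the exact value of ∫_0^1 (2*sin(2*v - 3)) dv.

cos(3) - cos(1)

Let u = 2*v - 3, so du = 2 dv. When v = 0, u = -3; when v = 1, u = -1.
The integral becomes ∫ sin(u) du from -3 to -1, with antiderivative -cos(u).
Back in v: F(v) = -cos(2*v - 3).
Then F(1) - F(0) = (-cos(1)) - (-cos(3)) = cos(3) - cos(1).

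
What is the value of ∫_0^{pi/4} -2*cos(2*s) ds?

An antiderivative is F(s) = -sin(2*s).
Then F(pi/4) - F(0) = (-1) - (0) = -1.

-1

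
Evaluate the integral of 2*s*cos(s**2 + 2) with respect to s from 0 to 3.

Let u = s**2 + 2, so du = 2*s ds. When s = 0, u = 2; when s = 3, u = 11.
The integral becomes ∫ cos(u) du from 2 to 11, with antiderivative sin(u).
Back in s: F(s) = sin(s**2 + 2).
Then F(3) - F(0) = (sin(11)) - (sin(2)) = sin(11) - sin(2).

sin(11) - sin(2)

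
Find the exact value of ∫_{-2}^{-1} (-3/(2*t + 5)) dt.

-3*log(3)/2

An antiderivative is F(t) = -3*log(2*t + 5)/2.
Then F(-1) - F(-2) = (-3*log(3)/2) - (0) = -3*log(3)/2.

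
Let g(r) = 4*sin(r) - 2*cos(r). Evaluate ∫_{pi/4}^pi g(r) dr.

An antiderivative is F(r) = -2*sin(r) - 4*cos(r).
Then F(pi) - F(pi/4) = (4) - (-3*sqrt(2)) = 4 + 3*sqrt(2).

4 + 3*sqrt(2)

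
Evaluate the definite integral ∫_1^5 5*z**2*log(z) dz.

Integrate by parts once (u = ln z, dv = 5*z**2 dz).
An antiderivative is F(z) = 5*z**3*(3*log(z) - 1)/9.
Then F(5) - F(1) = (-625/9 + 625*log(5)/3) - (-5/9) = -620/9 + 625*log(5)/3.

-620/9 + 625*log(5)/3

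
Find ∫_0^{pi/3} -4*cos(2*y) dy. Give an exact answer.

-sqrt(3)

An antiderivative is F(y) = -2*sin(2*y).
Then F(pi/3) - F(0) = (-sqrt(3)) - (0) = -sqrt(3).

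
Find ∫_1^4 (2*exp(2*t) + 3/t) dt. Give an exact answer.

-exp(2) + log(64) + exp(8)

An antiderivative is F(t) = exp(2*t) + 3*log(t).
Then F(4) - F(1) = (log(64) + exp(8)) - (exp(2)) = -exp(2) + log(64) + exp(8).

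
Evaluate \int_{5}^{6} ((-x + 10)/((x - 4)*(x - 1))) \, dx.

Factor the denominator: x**2 - 5*x + 4 = (x - 1)(x - 4).
Partial fractions: (-x + 10)/((x - 4)*(x - 1)) = -3/(x - 1) + 2/(x - 4).
An antiderivative is F(x) = 2*log(x - 4) - 3*log(x - 1).
Then F(6) - F(5) = (-3*log(5) + 2*log(2)) - (-log(64)) = -3*log(5) + 8*log(2).

-3*log(5) + 8*log(2)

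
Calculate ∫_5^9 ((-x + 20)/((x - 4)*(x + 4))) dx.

-3*log(13) + 2*log(5) + 6*log(3)

Factor the denominator: x**2 - 16 = (x + 4)(x - 4).
Partial fractions: (-x + 20)/((x - 4)*(x + 4)) = -3/(x + 4) + 2/(x - 4).
An antiderivative is F(x) = 2*log(x - 4) - 3*log(x + 4).
Then F(9) - F(5) = (-3*log(13) + 2*log(5)) - (-6*log(3)) = -3*log(13) + 2*log(5) + 6*log(3).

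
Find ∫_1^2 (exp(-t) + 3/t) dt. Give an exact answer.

-exp(-2) + exp(-1) + 3*log(2)

An antiderivative is F(t) = 3*log(t) - exp(-t).
Then F(2) - F(1) = (-exp(-2) + 3*log(2)) - (-exp(-1)) = -exp(-2) + exp(-1) + 3*log(2).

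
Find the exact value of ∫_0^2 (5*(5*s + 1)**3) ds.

Let u = 5*s + 1, so du = 5 ds. When s = 0, u = 1; when s = 2, u = 11.
The integral becomes ∫ u**3 du from 1 to 11, with antiderivative u**4/4.
Back in s: F(s) = (5*s + 1)**4/4.
Then F(2) - F(0) = (14641/4) - (1/4) = 3660.

3660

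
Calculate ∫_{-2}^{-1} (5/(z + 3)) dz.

An antiderivative is F(z) = 5*log(z + 3).
Then F(-1) - F(-2) = (log(32)) - (0) = log(32).

log(32)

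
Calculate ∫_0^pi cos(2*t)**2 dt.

Use the identity cos^2(2*t) = (1 + cos(4*t))/2.
An antiderivative is F(t) = t/2 + sin(4*t)/8.
Then F(pi) - F(0) = (pi/2) - (0) = pi/2.

pi/2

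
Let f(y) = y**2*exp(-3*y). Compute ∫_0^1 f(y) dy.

2/27 - 17*exp(-3)/27

Integrate by parts twice (u = y^2, dv = exp(-3*y) dy).
An antiderivative is F(y) = (-9*y**2 - 6*y - 2)*exp(-3*y)/27.
Then F(1) - F(0) = (-17*exp(-3)/27) - (-2/27) = 2/27 - 17*exp(-3)/27.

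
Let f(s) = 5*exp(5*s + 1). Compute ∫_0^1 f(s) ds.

Let u = 5*s + 1, so du = 5 ds. When s = 0, u = 1; when s = 1, u = 6.
The integral becomes ∫ exp(u) du from 1 to 6, with antiderivative exp(u).
Back in s: F(s) = exp(5*s + 1).
Then F(1) - F(0) = (exp(6)) - (exp(1)) = -exp(1) + exp(6).

-exp(1) + exp(6)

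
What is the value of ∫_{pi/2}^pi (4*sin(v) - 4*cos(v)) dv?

An antiderivative is F(v) = -4*sin(v) - 4*cos(v).
Then F(pi) - F(pi/2) = (4) - (-4) = 8.

8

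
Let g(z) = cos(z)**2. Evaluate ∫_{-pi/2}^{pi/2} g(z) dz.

Use the identity cos^2(z) = (1 + cos(2*z))/2.
An antiderivative is F(z) = z/2 + sin(2*z)/4.
Then F(pi/2) - F(-pi/2) = (pi/4) - (-pi/4) = pi/2.

pi/2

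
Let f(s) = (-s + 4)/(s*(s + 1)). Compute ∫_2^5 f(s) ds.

Factor the denominator: s**2 + s = (s + 1)s.
Partial fractions: (-s + 4)/(s*(s + 1)) = -5/(s + 1) + 4/s.
An antiderivative is F(s) = 4*log(s) - 5*log(s + 1).
Then F(5) - F(2) = (-5*log(3) - 5*log(2) + 4*log(5)) - (-5*log(3) + 4*log(2)) = -9*log(2) + 4*log(5).

-9*log(2) + 4*log(5)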